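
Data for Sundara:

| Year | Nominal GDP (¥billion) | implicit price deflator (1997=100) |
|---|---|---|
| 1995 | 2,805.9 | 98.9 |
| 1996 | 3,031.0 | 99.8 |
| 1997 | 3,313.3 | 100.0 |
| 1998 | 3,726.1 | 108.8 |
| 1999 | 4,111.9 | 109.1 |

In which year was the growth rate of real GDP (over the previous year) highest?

1996: real = 3031.0/0.998 = 3037.07; growth vs 1995 (2837.11) = 7.05%.
1997: real = 3313.3/1.000 = 3313.30; growth vs 1996 (3037.07) = 9.10%.
1998: real = 3726.1/1.088 = 3424.72; growth vs 1997 (3313.30) = 3.36%.
1999: real = 4111.9/1.091 = 3768.93; growth vs 1998 (3424.72) = 10.05%.

1999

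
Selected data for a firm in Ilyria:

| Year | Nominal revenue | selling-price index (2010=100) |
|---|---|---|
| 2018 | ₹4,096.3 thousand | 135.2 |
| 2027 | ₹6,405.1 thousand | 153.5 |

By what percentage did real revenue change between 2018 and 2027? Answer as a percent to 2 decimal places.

Real revenue 2018 = 4096.3 / 1.352 = 3029.81.
Real revenue 2027 = 6405.1 / 1.535 = 4172.70.
Real growth = 4172.70 / 3029.81 − 1 = 0.3772.

37.72%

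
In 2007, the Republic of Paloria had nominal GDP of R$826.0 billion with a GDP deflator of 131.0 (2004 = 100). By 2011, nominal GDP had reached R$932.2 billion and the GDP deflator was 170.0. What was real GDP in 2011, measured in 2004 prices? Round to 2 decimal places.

R$548.35 billion

Real GDP = Nominal / (GDP deflator/100) = 932.2 / 1.700 = 548.35.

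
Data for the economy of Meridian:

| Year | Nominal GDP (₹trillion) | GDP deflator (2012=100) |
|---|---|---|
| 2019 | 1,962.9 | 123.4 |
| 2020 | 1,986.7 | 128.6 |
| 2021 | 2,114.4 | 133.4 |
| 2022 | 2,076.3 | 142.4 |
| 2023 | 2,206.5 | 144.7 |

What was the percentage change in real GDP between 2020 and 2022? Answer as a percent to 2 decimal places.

Real GDP 2020 = 1986.7/1.286 = 1544.87.
Real GDP 2022 = 2076.3/1.424 = 1458.08.
Change = 1458.08/1544.87 − 1 = -0.0562.

-5.62%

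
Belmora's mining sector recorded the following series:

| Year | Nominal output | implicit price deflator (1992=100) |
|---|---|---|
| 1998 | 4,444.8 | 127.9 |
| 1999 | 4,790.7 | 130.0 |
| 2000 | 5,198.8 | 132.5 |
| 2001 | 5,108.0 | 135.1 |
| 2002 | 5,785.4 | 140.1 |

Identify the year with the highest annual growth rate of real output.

2002

1999: real = 4790.7/1.300 = 3685.15; growth vs 1998 (3475.22) = 6.04%.
2000: real = 5198.8/1.325 = 3923.62; growth vs 1999 (3685.15) = 6.47%.
2001: real = 5108.0/1.351 = 3780.90; growth vs 2000 (3923.62) = -3.64%.
2002: real = 5785.4/1.401 = 4129.48; growth vs 2001 (3780.90) = 9.22%.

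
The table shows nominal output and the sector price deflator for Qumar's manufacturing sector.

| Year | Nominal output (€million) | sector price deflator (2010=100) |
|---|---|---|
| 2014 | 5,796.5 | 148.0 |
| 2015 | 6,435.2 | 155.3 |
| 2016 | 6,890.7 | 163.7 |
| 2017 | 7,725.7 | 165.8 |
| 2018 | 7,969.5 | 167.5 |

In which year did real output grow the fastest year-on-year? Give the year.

2017

2015: real = 6435.2/1.553 = 4143.72; growth vs 2014 (3916.55) = 5.80%.
2016: real = 6890.7/1.637 = 4209.35; growth vs 2015 (4143.72) = 1.58%.
2017: real = 7725.7/1.658 = 4659.65; growth vs 2016 (4209.35) = 10.70%.
2018: real = 7969.5/1.675 = 4757.91; growth vs 2017 (4659.65) = 2.11%.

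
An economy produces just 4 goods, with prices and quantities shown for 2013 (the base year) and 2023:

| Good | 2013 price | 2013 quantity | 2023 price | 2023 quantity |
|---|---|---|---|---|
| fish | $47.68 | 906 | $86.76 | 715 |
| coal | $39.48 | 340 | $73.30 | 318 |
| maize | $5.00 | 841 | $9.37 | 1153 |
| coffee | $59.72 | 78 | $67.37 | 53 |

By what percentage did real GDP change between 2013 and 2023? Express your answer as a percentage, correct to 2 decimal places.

Real GDP 2013 = Nominal GDP 2013 = 47.68·906 + 39.48·340 + 5.00·841 + 59.72·78 = 65484.44.
Real GDP 2023 (at 2013 prices) = 47.68·715 + 39.48·318 + 5.00·1153 + 59.72·53 = 55576.00.
Real growth = 55576.00/65484.44 − 1 = -0.1513.

-15.13%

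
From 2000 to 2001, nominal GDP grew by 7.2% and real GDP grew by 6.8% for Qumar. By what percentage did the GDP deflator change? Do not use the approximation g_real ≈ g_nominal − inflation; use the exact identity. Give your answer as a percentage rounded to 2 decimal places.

0.37%

(1 + g_nom) = (1 + g_real)(1 + π), so π = 1.0720 / 1.0680 − 1 = 0.00375.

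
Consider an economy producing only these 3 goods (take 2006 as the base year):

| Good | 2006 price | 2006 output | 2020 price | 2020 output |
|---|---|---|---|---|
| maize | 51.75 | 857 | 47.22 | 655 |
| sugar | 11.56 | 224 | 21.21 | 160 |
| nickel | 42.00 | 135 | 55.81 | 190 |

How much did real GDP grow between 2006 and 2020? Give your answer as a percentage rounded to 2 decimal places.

Real GDP 2006 = Nominal GDP 2006 = 51.75·857 + 11.56·224 + 42.00·135 = 52609.19.
Real GDP 2020 (at 2006 prices) = 51.75·655 + 11.56·160 + 42.00·190 = 43725.85.
Real growth = 43725.85/52609.19 − 1 = -0.1689.

-16.89%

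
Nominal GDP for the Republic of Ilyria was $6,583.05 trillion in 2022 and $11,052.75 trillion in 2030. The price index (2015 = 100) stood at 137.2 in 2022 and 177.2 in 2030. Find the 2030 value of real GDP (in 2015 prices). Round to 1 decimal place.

$6,237.4 trillion

Real GDP = Nominal / (price index/100) = 11052.75 / 1.772 = 6237.44.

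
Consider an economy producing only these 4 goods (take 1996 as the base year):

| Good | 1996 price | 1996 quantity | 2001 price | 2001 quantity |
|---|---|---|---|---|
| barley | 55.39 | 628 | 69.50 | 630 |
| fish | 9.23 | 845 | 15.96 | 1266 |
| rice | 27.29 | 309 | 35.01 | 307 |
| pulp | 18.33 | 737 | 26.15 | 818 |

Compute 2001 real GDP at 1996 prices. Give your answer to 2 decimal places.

Real GDP 2001 = Σ (p_1996 × q_2001) = 55.39·630 + 9.23·1266 + 27.29·307 + 18.33·818 = 69952.85.

69952.85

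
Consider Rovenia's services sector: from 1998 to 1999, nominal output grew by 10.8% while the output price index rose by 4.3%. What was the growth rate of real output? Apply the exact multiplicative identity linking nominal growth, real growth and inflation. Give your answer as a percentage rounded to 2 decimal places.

6.23%

(1 + g_nom) = (1 + g_real)(1 + π), so g_real = 1.1080 / 1.0430 − 1 = 0.06232.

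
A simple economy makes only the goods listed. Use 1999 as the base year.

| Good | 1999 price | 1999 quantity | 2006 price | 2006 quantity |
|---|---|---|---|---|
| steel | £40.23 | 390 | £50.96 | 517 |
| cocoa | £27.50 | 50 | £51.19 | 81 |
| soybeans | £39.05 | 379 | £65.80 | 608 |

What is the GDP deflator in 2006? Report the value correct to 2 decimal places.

150.74

Nominal GDP 2006 = 50.96·517 + 51.19·81 + 65.80·608 = 70499.11.
Real GDP 2006 (at 1999 prices) = 40.23·517 + 27.50·81 + 39.05·608 = 46768.81.
Deflator = Nominal/Real × 100 = 70499.11/46768.81 × 100 = 150.740.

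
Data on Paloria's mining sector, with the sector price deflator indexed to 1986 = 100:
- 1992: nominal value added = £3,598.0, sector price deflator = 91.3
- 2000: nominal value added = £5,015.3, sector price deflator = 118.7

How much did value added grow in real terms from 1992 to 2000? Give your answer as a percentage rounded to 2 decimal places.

Real value added 1992 = 3598.0 / 0.913 = 3940.85.
Real value added 2000 = 5015.3 / 1.187 = 4225.19.
Real growth = 4225.19 / 3940.85 − 1 = 0.0722.

7.22%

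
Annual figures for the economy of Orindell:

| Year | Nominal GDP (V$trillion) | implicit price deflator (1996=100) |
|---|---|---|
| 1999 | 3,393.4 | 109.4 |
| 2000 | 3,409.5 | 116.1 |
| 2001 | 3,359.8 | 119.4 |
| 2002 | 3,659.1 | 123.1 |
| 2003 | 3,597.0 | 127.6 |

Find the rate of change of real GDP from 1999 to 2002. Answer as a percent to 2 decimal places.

-4.17%

Real GDP 1999 = 3393.4/1.094 = 3101.83.
Real GDP 2002 = 3659.1/1.231 = 2972.46.
Change = 2972.46/3101.83 − 1 = -0.0417.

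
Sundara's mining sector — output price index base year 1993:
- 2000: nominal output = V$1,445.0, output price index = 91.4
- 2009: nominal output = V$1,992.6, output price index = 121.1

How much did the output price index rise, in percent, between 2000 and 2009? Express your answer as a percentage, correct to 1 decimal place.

Price-level change = 121.1 / 91.4 − 1 = 0.3249.

32.5%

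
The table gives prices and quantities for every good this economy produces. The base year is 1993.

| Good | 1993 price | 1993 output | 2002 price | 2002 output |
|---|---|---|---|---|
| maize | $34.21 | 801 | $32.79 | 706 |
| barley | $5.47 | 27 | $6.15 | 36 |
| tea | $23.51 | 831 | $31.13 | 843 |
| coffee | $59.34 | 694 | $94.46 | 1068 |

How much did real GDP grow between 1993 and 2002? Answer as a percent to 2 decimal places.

Real GDP 1993 = Nominal GDP 1993 = 34.21·801 + 5.47·27 + 23.51·831 + 59.34·694 = 88268.67.
Real GDP 2002 (at 1993 prices) = 34.21·706 + 5.47·36 + 23.51·843 + 59.34·1068 = 107543.23.
Real growth = 107543.23/88268.67 − 1 = 0.2184.

21.84%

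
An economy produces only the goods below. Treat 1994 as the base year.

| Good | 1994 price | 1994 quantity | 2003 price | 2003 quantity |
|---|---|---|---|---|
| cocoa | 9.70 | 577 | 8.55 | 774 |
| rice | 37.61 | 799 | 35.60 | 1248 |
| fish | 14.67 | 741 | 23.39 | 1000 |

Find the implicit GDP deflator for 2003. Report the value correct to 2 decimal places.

107.70

Nominal GDP 2003 = 8.55·774 + 35.60·1248 + 23.39·1000 = 74436.50.
Real GDP 2003 (at 1994 prices) = 9.70·774 + 37.61·1248 + 14.67·1000 = 69115.08.
Deflator = Nominal/Real × 100 = 74436.50/69115.08 × 100 = 107.699.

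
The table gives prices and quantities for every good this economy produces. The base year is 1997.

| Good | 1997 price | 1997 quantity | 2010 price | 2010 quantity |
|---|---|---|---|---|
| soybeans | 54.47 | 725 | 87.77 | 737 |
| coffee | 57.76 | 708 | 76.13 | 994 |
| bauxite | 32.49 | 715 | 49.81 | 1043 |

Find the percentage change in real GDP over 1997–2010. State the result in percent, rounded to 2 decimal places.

26.86%

Real GDP 1997 = Nominal GDP 1997 = 54.47·725 + 57.76·708 + 32.49·715 = 103615.18.
Real GDP 2010 (at 1997 prices) = 54.47·737 + 57.76·994 + 32.49·1043 = 131444.90.
Real growth = 131444.90/103615.18 − 1 = 0.2686.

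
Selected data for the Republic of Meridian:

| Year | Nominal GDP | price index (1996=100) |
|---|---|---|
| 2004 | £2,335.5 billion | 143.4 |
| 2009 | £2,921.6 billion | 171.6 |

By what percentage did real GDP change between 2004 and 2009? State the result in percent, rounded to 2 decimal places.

4.54%

Deflate each year: 2004 → 2335.5/1.434 = 1628.66; 2009 → 2921.6/1.716 = 1702.56.
So real GDP changed by 1702.56/1628.66 − 1 = 0.0454, i.e. 4.54%.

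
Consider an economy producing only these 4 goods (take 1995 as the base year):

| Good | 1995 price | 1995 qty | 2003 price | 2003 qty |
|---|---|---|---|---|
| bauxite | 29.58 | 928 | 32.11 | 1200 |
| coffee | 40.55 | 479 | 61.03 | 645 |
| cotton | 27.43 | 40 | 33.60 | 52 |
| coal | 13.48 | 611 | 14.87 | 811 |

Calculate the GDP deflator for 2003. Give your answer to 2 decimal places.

123.91

Nominal GDP 2003 = 32.11·1200 + 61.03·645 + 33.60·52 + 14.87·811 = 91703.12.
Real GDP 2003 (at 1995 prices) = 29.58·1200 + 40.55·645 + 27.43·52 + 13.48·811 = 74009.39.
Deflator = Nominal/Real × 100 = 91703.12/74009.39 × 100 = 123.907.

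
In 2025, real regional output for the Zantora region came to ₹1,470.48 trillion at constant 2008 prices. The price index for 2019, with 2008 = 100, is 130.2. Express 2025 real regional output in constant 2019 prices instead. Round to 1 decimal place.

₹1,914.6 trillion

Real regional output in 2019 prices = Real regional output in 2008 prices × (P_2019/P_2008) = 1470.48 × 1.302 = 1914.56.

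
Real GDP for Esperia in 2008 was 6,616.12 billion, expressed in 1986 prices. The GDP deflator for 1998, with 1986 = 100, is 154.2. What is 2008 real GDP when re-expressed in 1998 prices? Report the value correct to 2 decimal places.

10,202.06 billion

Real GDP in 1998 prices = Real GDP in 1986 prices × (P_1998/P_1986) = 6616.12 × 1.542 = 10202.06.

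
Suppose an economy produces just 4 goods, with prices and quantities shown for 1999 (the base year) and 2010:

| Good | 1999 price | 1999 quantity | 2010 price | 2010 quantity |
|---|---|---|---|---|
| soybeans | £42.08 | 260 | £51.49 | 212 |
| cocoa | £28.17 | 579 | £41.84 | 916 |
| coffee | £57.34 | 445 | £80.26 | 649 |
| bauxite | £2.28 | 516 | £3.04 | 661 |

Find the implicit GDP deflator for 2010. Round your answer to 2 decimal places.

140.70

Nominal GDP 2010 = 51.49·212 + 41.84·916 + 80.26·649 + 3.04·661 = 103339.50.
Real GDP 2010 (at 1999 prices) = 42.08·212 + 28.17·916 + 57.34·649 + 2.28·661 = 73445.42.
Deflator = Nominal/Real × 100 = 103339.50/73445.42 × 100 = 140.702.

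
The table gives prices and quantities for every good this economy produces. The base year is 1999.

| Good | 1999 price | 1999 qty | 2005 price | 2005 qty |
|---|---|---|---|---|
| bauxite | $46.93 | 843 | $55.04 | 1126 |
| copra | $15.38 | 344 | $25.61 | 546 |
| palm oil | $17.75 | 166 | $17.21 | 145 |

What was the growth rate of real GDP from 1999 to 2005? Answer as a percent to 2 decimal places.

33.51%

Real GDP 1999 = Nominal GDP 1999 = 46.93·843 + 15.38·344 + 17.75·166 = 47799.21.
Real GDP 2005 (at 1999 prices) = 46.93·1126 + 15.38·546 + 17.75·145 = 63814.41.
Real growth = 63814.41/47799.21 − 1 = 0.3351.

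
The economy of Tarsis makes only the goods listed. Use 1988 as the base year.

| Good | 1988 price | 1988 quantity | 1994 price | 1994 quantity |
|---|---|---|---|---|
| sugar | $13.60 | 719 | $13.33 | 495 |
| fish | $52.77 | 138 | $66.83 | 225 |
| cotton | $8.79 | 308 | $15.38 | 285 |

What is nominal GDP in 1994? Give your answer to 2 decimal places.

Nominal GDP 1994 = Σ (p_1994 × q_1994) = 13.33·495 + 66.83·225 + 15.38·285 = 26018.40.

$26018.40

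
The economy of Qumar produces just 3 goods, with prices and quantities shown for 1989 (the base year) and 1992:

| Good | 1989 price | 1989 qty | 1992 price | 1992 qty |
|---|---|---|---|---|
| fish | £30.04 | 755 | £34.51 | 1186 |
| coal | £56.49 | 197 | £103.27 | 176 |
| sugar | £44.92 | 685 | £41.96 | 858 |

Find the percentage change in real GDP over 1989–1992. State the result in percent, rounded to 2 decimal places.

30.25%

Real GDP 1989 = Nominal GDP 1989 = 30.04·755 + 56.49·197 + 44.92·685 = 64578.93.
Real GDP 1992 (at 1989 prices) = 30.04·1186 + 56.49·176 + 44.92·858 = 84111.04.
Real growth = 84111.04/64578.93 − 1 = 0.3025.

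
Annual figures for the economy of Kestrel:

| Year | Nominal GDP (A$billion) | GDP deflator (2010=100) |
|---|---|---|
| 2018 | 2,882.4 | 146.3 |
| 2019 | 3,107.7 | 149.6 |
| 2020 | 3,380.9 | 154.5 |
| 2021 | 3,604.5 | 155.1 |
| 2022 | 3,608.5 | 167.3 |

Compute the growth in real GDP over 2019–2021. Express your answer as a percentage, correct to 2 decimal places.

11.87%

Real GDP 2019 = 3107.7/1.496 = 2077.34.
Real GDP 2021 = 3604.5/1.551 = 2323.98.
Change = 2323.98/2077.34 − 1 = 0.1187.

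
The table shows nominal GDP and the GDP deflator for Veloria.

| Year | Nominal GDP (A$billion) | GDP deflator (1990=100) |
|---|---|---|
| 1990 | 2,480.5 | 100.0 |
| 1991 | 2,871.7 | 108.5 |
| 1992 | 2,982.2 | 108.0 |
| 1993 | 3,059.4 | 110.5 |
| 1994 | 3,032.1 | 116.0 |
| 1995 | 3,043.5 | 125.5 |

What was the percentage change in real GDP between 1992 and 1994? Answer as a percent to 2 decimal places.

Real GDP 1992 = 2982.2/1.080 = 2761.30.
Real GDP 1994 = 3032.1/1.160 = 2613.88.
Change = 2613.88/2761.30 − 1 = -0.0534.

-5.34%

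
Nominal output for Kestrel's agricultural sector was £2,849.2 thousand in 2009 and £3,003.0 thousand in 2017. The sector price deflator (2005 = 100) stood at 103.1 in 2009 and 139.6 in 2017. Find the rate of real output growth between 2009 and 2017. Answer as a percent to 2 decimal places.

Real output 2009 = 2849.2 / 1.031 = 2763.53.
Real output 2017 = 3003.0 / 1.396 = 2151.15.
Real growth = 2151.15 / 2763.53 − 1 = -0.2216.

-22.16%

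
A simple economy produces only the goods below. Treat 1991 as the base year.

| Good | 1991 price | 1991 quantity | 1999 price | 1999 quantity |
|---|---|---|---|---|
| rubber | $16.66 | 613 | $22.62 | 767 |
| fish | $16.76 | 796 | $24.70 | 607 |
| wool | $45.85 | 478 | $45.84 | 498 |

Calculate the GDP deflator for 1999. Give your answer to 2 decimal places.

120.50

Nominal GDP 1999 = 22.62·767 + 24.70·607 + 45.84·498 = 55170.76.
Real GDP 1999 (at 1991 prices) = 16.66·767 + 16.76·607 + 45.85·498 = 45784.84.
Deflator = Nominal/Real × 100 = 55170.76/45784.84 × 100 = 120.500.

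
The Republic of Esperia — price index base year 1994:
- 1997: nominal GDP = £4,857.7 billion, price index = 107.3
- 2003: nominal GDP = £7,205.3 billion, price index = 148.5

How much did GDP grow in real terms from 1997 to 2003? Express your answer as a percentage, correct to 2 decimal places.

Real GDP 1997 = 4857.7 / 1.073 = 4527.21.
Real GDP 2003 = 7205.3 / 1.485 = 4852.05.
Real growth = 4852.05 / 4527.21 − 1 = 0.0718.

7.18%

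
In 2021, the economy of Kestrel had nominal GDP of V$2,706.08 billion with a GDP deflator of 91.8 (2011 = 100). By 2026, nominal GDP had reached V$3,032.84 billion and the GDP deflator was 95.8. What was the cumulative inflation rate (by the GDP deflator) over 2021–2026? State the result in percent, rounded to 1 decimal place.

Price-level change = 95.8 / 91.8 − 1 = 0.0436.

4.4%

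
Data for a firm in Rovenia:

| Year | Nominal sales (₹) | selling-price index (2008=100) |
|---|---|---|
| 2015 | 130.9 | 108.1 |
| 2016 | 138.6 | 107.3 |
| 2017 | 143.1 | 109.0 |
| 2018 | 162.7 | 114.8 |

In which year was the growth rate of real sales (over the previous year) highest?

2016: real = 138.6/1.073 = 129.17; growth vs 2015 (121.09) = 6.67%.
2017: real = 143.1/1.090 = 131.28; growth vs 2016 (129.17) = 1.63%.
2018: real = 162.7/1.148 = 141.72; growth vs 2017 (131.28) = 7.95%.

2018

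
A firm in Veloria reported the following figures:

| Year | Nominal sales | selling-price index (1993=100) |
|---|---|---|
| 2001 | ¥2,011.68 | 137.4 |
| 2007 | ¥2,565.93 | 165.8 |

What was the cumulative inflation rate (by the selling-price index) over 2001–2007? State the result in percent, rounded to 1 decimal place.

20.7%

Price-level change = 165.8 / 137.4 − 1 = 0.2067.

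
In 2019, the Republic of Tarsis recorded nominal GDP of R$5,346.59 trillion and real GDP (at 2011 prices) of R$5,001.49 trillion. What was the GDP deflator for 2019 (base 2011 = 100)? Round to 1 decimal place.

106.9

GDP deflator = (Nominal / Real) × 100 = 5346.59 / 5001.49 × 100 = 106.90.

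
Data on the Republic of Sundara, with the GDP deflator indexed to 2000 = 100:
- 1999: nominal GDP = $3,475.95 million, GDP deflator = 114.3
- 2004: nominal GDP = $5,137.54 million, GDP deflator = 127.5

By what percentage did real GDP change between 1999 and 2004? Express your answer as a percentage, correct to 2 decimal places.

Real GDP 1999 = 3475.95 / 1.143 = 3041.08.
Real GDP 2004 = 5137.54 / 1.275 = 4029.44.
Real growth = 4029.44 / 3041.08 − 1 = 0.3250.

32.50%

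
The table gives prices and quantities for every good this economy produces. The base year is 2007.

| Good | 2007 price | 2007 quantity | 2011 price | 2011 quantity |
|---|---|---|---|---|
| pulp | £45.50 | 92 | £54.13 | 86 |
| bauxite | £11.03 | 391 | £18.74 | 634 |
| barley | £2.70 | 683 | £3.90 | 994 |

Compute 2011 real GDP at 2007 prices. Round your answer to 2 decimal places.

Real GDP 2011 = Σ (p_2007 × q_2011) = 45.50·86 + 11.03·634 + 2.70·994 = 13589.82.

£13589.82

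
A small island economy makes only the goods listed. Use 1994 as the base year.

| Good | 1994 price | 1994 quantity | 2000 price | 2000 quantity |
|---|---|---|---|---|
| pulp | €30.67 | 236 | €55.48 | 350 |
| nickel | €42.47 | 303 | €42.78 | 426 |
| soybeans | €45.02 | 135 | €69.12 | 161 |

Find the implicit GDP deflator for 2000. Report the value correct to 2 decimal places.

Nominal GDP 2000 = 55.48·350 + 42.78·426 + 69.12·161 = 48770.60.
Real GDP 2000 (at 1994 prices) = 30.67·350 + 42.47·426 + 45.02·161 = 36074.94.
Deflator = Nominal/Real × 100 = 48770.60/36074.94 × 100 = 135.192.

135.19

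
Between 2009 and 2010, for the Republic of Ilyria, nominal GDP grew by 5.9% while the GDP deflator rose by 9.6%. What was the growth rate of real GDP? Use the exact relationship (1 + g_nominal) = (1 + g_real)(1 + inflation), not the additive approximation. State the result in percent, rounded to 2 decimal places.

(1 + g_nom) = (1 + g_real)(1 + π), so g_real = 1.0590 / 1.0960 − 1 = -0.03376.

-3.38%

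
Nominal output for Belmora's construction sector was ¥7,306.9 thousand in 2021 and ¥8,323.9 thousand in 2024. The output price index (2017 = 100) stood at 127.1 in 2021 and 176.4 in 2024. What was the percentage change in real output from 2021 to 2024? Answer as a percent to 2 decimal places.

-17.92%

Deflate each year: 2021 → 7306.9/1.271 = 5748.94; 2024 → 8323.9/1.764 = 4718.76.
So real output changed by 4718.76/5748.94 − 1 = -0.1792, i.e. -17.92%.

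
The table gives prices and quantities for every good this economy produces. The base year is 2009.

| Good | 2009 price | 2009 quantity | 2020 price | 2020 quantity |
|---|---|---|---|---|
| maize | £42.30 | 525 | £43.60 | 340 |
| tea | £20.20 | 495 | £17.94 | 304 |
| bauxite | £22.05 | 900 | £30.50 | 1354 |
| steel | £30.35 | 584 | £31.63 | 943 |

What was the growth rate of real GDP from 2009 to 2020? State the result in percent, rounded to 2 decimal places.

Real GDP 2009 = Nominal GDP 2009 = 42.30·525 + 20.20·495 + 22.05·900 + 30.35·584 = 69775.90.
Real GDP 2020 (at 2009 prices) = 42.30·340 + 20.20·304 + 22.05·1354 + 30.35·943 = 78998.55.
Real growth = 78998.55/69775.90 − 1 = 0.1322.

13.22%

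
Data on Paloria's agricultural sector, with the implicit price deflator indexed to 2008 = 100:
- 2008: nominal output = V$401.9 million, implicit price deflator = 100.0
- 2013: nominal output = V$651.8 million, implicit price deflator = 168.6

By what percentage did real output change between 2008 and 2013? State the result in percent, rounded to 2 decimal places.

Real output 2008 = 401.9 / 1.000 = 401.90.
Real output 2013 = 651.8 / 1.686 = 386.60.
Real growth = 386.60 / 401.90 − 1 = -0.0381.

-3.81%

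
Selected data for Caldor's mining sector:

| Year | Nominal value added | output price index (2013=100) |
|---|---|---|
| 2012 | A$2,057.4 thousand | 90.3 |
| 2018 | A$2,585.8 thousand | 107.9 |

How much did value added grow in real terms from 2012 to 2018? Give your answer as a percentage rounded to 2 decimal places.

Real value added 2012 = 2057.4 / 0.903 = 2278.41.
Real value added 2018 = 2585.8 / 1.079 = 2396.48.
Real growth = 2396.48 / 2278.41 − 1 = 0.0518.

5.18%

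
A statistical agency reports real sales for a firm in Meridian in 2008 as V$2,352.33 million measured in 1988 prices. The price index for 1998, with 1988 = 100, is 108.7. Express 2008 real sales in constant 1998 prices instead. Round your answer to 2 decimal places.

V$2,556.98 million

Real sales in 1998 prices = Real sales in 1988 prices × (P_1998/P_1988) = 2352.33 × 1.087 = 2556.98.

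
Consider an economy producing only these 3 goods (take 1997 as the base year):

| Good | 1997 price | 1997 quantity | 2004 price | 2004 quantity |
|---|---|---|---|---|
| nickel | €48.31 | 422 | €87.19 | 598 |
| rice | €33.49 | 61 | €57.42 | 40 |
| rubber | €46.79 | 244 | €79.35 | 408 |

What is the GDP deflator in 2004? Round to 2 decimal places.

176.02

Nominal GDP 2004 = 87.19·598 + 57.42·40 + 79.35·408 = 86811.22.
Real GDP 2004 (at 1997 prices) = 48.31·598 + 33.49·40 + 46.79·408 = 49319.30.
Deflator = Nominal/Real × 100 = 86811.22/49319.30 × 100 = 176.019.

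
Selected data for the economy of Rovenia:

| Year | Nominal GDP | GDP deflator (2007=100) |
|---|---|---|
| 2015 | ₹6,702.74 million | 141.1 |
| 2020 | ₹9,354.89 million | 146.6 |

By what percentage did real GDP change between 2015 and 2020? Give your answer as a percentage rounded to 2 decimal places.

34.33%

Real GDP 2015 = 6702.74 / 1.411 = 4750.35.
Real GDP 2020 = 9354.89 / 1.466 = 6381.23.
Real growth = 6381.23 / 4750.35 − 1 = 0.3433.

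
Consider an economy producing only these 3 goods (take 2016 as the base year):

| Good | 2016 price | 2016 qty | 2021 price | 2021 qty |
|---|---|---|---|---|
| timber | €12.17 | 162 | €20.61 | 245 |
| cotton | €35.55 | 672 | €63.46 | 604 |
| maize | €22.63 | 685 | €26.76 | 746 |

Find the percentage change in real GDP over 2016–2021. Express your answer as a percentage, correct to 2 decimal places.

Real GDP 2016 = Nominal GDP 2016 = 12.17·162 + 35.55·672 + 22.63·685 = 41362.69.
Real GDP 2021 (at 2016 prices) = 12.17·245 + 35.55·604 + 22.63·746 = 41335.83.
Real growth = 41335.83/41362.69 − 1 = -0.0006.

-0.06%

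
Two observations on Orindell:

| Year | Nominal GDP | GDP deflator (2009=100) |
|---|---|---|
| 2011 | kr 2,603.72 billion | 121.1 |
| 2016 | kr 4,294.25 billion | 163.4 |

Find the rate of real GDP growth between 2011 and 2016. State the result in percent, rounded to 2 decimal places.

22.23%

Real GDP 2011 = 2603.72 / 1.211 = 2150.06.
Real GDP 2016 = 4294.25 / 1.634 = 2628.06.
Real growth = 2628.06 / 2150.06 − 1 = 0.2223.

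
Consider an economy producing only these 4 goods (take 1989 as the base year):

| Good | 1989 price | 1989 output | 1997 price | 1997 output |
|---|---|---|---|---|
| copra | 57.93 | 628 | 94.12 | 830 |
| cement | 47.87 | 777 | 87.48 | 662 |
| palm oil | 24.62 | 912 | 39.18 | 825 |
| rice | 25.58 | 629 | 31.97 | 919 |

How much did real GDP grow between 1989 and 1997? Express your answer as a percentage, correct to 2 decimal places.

10.23%

Real GDP 1989 = Nominal GDP 1989 = 57.93·628 + 47.87·777 + 24.62·912 + 25.58·629 = 112118.29.
Real GDP 1997 (at 1989 prices) = 57.93·830 + 47.87·662 + 24.62·825 + 25.58·919 = 123591.36.
Real growth = 123591.36/112118.29 − 1 = 0.1023.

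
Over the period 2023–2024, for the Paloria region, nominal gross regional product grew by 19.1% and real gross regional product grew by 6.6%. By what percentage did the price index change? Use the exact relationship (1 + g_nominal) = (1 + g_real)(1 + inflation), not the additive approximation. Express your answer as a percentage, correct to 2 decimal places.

11.73%

(1 + g_nom) = (1 + g_real)(1 + π), so π = 1.1910 / 1.0660 − 1 = 0.11726.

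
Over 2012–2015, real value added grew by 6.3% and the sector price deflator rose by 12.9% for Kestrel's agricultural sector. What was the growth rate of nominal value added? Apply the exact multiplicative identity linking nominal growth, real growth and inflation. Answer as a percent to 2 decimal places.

20.01%

(1 + g_nom) = (1 + g_real)(1 + π) = 1.0630 × 1.1290 = 1.20013.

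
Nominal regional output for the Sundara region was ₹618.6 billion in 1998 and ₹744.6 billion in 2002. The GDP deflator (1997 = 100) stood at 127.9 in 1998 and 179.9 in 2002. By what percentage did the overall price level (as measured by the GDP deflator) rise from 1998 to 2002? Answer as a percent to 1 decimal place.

40.7%

Price-level change = 179.9 / 127.9 − 1 = 0.4066.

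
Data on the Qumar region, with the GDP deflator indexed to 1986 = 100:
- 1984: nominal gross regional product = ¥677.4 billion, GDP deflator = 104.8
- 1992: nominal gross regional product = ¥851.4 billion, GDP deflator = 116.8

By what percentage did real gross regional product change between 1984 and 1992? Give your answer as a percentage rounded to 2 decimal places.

12.77%

Real gross regional product 1984 = 677.4 / 1.048 = 646.37.
Real gross regional product 1992 = 851.4 / 1.168 = 728.94.
Real growth = 728.94 / 646.37 − 1 = 0.1277.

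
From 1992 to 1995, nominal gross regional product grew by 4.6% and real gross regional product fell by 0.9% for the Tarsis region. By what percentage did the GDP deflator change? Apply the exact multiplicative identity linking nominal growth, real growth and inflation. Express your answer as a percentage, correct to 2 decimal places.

5.55%

(1 + g_nom) = (1 + g_real)(1 + π), so π = 1.0460 / 0.9910 − 1 = 0.05550.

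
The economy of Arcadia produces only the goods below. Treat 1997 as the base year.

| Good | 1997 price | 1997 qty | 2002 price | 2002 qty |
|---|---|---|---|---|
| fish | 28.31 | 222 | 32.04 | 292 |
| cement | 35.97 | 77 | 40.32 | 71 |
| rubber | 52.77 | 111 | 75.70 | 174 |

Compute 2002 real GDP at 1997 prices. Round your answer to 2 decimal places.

20002.37

Real GDP 2002 = Σ (p_1997 × q_2002) = 28.31·292 + 35.97·71 + 52.77·174 = 20002.37.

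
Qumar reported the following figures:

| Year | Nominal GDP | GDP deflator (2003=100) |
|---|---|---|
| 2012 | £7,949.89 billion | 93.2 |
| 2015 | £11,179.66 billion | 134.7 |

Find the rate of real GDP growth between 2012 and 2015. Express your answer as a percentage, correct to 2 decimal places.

-2.70%

Deflate each year: 2012 → 7949.89/0.932 = 8529.92; 2015 → 11179.66/1.347 = 8299.67.
So real GDP changed by 8299.67/8529.92 − 1 = -0.0270, i.e. -2.70%.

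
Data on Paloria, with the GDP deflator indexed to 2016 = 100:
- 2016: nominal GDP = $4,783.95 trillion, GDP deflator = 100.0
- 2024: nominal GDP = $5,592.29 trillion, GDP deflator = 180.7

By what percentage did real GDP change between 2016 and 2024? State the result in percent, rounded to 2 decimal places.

Real GDP 2016 = 4783.95 / 1.000 = 4783.95.
Real GDP 2024 = 5592.29 / 1.807 = 3094.79.
Real growth = 3094.79 / 4783.95 − 1 = -0.3531.

-35.31%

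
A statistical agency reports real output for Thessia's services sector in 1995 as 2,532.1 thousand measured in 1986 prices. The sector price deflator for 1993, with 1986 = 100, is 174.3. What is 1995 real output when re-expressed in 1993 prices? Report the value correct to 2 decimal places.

Real output in 1993 prices = Real output in 1986 prices × (P_1993/P_1986) = 2532.1 × 1.743 = 4413.45.

4,413.45 thousand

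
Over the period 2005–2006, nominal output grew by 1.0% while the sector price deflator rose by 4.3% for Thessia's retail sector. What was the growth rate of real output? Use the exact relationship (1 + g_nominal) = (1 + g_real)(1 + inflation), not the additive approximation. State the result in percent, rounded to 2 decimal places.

(1 + g_nom) = (1 + g_real)(1 + π), so g_real = 1.0100 / 1.0430 − 1 = -0.03164.

-3.16%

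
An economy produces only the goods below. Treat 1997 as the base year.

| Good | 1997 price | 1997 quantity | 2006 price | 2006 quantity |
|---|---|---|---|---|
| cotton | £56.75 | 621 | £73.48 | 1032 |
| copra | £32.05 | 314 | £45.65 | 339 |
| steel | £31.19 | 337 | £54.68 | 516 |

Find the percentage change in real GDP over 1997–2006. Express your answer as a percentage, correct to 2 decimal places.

53.23%

Real GDP 1997 = Nominal GDP 1997 = 56.75·621 + 32.05·314 + 31.19·337 = 55816.48.
Real GDP 2006 (at 1997 prices) = 56.75·1032 + 32.05·339 + 31.19·516 = 85524.99.
Real growth = 85524.99/55816.48 − 1 = 0.5323.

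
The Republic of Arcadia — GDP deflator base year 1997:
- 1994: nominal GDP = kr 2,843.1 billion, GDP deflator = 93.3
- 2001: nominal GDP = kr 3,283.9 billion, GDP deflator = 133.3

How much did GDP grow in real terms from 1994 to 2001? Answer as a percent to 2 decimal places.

-19.16%

Deflate each year: 1994 → 2843.1/0.933 = 3047.27; 2001 → 3283.9/1.333 = 2463.54.
So real GDP changed by 2463.54/3047.27 − 1 = -0.1916, i.e. -19.16%.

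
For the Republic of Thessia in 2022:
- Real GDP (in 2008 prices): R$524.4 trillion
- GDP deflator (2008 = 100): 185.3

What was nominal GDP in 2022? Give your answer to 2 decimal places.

Nominal GDP = Real × (GDP deflator/100) = 524.4 × 1.853 = 971.71.

R$971.71 trillion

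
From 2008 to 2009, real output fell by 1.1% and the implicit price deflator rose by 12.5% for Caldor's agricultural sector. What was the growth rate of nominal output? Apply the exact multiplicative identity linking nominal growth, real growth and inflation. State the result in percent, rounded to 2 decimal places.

(1 + g_nom) = (1 + g_real)(1 + π) = 0.9890 × 1.1250 = 1.11263.

11.26%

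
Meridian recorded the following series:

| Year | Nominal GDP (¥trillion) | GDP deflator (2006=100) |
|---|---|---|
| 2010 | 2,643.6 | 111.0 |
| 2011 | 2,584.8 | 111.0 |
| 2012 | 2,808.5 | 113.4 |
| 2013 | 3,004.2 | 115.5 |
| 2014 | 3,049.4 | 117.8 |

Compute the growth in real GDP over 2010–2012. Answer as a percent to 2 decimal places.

3.99%

Real GDP 2010 = 2643.6/1.110 = 2381.62.
Real GDP 2012 = 2808.5/1.134 = 2476.63.
Change = 2476.63/2381.62 − 1 = 0.0399.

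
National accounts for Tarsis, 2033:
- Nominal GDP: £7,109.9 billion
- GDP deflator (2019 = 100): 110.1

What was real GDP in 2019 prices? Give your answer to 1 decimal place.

Real GDP = Nominal / (GDP deflator/100) = 7109.9 / 1.101 = 6457.67.

£6,457.7 billion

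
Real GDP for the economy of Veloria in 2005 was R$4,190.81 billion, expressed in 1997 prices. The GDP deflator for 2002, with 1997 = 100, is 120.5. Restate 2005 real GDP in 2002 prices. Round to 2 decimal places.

R$5,049.93 billion

Real GDP in 2002 prices = Real GDP in 1997 prices × (P_2002/P_1997) = 4190.81 × 1.205 = 5049.93.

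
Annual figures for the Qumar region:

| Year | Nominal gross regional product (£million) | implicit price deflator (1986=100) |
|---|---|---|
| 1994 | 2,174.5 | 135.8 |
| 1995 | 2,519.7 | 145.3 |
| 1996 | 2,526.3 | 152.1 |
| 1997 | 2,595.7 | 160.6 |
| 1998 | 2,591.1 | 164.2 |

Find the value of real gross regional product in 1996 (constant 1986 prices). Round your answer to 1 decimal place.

Real gross regional product 1996 = 2526.3 / 1.521 = 1660.95.

£1,660.9 million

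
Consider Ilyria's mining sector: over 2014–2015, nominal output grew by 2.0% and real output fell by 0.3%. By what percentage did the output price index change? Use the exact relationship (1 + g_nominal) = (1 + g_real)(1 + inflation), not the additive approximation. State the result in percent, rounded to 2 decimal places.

2.31%

(1 + g_nom) = (1 + g_real)(1 + π), so π = 1.0200 / 0.9970 − 1 = 0.02307.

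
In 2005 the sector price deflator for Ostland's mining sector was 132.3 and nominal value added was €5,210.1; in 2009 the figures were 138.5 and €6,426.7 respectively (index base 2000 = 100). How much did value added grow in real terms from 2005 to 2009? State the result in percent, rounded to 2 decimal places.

Deflate each year: 2005 → 5210.1/1.323 = 3938.10; 2009 → 6426.7/1.385 = 4640.22.
So real value added changed by 4640.22/3938.10 − 1 = 0.1783, i.e. 17.83%.

17.83%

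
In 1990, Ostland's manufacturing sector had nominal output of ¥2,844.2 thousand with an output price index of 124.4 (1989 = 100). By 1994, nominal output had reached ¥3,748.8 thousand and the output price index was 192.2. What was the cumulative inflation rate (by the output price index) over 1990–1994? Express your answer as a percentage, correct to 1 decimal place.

Price-level change = 192.2 / 124.4 − 1 = 0.5450.

54.5%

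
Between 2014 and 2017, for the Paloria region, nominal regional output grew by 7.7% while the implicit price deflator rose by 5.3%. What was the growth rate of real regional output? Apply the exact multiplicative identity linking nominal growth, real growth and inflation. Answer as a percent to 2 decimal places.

(1 + g_nom) = (1 + g_real)(1 + π), so g_real = 1.0770 / 1.0530 − 1 = 0.02279.

2.28%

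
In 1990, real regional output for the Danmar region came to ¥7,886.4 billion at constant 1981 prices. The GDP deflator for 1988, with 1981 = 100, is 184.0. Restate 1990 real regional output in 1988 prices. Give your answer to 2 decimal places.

Real regional output in 1988 prices = Real regional output in 1981 prices × (P_1988/P_1981) = 7886.4 × 1.840 = 14510.98.

¥14,510.98 billion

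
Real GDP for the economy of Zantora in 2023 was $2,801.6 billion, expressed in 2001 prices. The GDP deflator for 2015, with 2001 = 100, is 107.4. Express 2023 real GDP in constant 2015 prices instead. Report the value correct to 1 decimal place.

Real GDP in 2015 prices = Real GDP in 2001 prices × (P_2015/P_2001) = 2801.6 × 1.074 = 3008.92.

$3,008.9 billion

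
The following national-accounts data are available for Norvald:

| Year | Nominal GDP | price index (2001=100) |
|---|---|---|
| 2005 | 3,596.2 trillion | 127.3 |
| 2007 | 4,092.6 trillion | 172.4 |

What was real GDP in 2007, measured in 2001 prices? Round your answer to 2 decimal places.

2,373.90 trillion

Real GDP = Nominal / (price index/100) = 4092.6 / 1.724 = 2373.90.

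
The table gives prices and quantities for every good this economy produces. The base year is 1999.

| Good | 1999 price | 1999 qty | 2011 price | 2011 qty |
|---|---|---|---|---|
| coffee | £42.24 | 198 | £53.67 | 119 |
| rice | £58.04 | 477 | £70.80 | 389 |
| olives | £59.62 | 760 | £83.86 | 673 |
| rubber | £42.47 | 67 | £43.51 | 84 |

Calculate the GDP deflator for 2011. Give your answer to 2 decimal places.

131.87

Nominal GDP 2011 = 53.67·119 + 70.80·389 + 83.86·673 + 43.51·84 = 94020.55.
Real GDP 2011 (at 1999 prices) = 42.24·119 + 58.04·389 + 59.62·673 + 42.47·84 = 71295.86.
Deflator = Nominal/Real × 100 = 94020.55/71295.86 × 100 = 131.874.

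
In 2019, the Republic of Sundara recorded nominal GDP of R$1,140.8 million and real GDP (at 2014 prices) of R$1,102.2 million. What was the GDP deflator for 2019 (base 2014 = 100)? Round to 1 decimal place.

GDP deflator = (Nominal / Real) × 100 = 1140.8 / 1102.2 × 100 = 103.50.

103.5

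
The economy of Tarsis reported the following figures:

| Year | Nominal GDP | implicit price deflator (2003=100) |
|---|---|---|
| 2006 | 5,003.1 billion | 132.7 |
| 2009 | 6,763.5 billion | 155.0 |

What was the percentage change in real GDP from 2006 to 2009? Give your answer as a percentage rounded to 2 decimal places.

15.74%

Real GDP 2006 = 5003.1 / 1.327 = 3770.23.
Real GDP 2009 = 6763.5 / 1.550 = 4363.55.
Real growth = 4363.55 / 3770.23 − 1 = 0.1574.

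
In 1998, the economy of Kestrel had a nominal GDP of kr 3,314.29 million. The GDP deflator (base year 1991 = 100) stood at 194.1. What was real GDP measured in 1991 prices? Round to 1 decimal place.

Real GDP = Nominal / (GDP deflator/100) = 3314.29 / 1.941 = 1707.52.

kr 1,707.5 million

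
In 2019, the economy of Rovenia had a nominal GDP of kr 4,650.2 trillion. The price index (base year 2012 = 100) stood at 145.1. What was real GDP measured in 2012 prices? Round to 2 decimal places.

kr 3,204.82 trillion

Real GDP = Nominal / (price index/100) = 4650.2 / 1.451 = 3204.82.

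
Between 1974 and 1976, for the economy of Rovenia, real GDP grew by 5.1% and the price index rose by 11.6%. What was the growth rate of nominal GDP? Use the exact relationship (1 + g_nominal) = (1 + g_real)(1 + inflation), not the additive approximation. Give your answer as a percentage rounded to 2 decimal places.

(1 + g_nom) = (1 + g_real)(1 + π) = 1.0510 × 1.1160 = 1.17292.

17.29%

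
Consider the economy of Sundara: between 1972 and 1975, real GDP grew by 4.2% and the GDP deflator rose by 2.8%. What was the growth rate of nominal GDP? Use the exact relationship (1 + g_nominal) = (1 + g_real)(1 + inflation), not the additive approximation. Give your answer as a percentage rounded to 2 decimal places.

7.12%

(1 + g_nom) = (1 + g_real)(1 + π) = 1.0420 × 1.0280 = 1.07118.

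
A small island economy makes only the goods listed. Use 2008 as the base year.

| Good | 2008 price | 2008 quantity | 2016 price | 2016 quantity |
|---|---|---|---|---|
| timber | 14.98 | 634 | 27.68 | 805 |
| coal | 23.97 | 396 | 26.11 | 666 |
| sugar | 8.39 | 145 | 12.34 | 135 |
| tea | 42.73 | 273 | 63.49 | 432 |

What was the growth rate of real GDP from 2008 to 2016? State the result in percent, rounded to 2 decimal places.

Real GDP 2008 = Nominal GDP 2008 = 14.98·634 + 23.97·396 + 8.39·145 + 42.73·273 = 31871.28.
Real GDP 2016 (at 2008 prices) = 14.98·805 + 23.97·666 + 8.39·135 + 42.73·432 = 47614.93.
Real growth = 47614.93/31871.28 − 1 = 0.4940.

49.40%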